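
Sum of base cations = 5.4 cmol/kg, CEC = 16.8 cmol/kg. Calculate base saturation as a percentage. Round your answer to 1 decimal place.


Step 1: BS = 100 * (sum of bases) / CEC
Step 2: BS = 100 * 5.4 / 16.8
Step 3: BS = 32.1%

32.1


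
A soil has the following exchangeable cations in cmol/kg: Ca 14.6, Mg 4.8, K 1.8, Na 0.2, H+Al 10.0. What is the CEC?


Step 1: CEC = Ca + Mg + K + Na + (H+Al)
Step 2: CEC = 14.6 + 4.8 + 1.8 + 0.2 + 10.0
Step 3: CEC = 31.4 cmol/kg

31.4


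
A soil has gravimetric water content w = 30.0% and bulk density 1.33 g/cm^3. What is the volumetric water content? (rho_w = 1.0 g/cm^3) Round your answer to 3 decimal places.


Step 1: theta = (w / 100) * BD / rho_w
Step 2: theta = (30.0 / 100) * 1.33 / 1.0
Step 3: theta = 0.3 * 1.33
Step 4: theta = 0.399

0.399


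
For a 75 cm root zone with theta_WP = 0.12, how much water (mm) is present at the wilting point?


Step 1: Water (mm) = theta_WP * depth * 10
Step 2: Water = 0.12 * 75 * 10
Step 3: Water = 90.0 mm

90.0


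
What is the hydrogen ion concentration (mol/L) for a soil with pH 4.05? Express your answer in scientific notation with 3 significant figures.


Step 1: [H+] = 10^(-pH)
Step 2: [H+] = 10^(-4.05)
Step 3: [H+] = 8.91e-05 mol/L

8.91e-05


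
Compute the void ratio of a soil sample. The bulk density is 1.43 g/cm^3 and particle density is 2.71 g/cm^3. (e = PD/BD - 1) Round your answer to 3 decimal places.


Step 1: e = PD / BD - 1
Step 2: e = 2.71 / 1.43 - 1
Step 3: e = 1.8951 - 1
Step 4: e = 0.895

0.895


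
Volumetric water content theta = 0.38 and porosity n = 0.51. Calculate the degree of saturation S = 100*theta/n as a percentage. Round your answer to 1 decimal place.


Step 1: S = 100 * theta_v / n
Step 2: S = 100 * 0.38 / 0.51
Step 3: S = 74.5%

74.5


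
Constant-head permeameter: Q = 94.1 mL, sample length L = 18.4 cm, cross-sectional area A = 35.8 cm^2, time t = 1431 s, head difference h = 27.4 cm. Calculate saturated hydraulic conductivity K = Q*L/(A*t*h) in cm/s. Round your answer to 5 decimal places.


Step 1: K = Q * L / (A * t * h)
Step 2: Numerator = 94.1 * 18.4 = 1731.44
Step 3: Denominator = 35.8 * 1431 * 27.4 = 1403696.52
Step 4: K = 1731.44 / 1403696.52 = 0.00123 cm/s

0.00123


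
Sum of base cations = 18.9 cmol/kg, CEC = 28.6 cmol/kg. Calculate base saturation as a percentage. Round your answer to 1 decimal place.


Step 1: BS = 100 * (sum of bases) / CEC
Step 2: BS = 100 * 18.9 / 28.6
Step 3: BS = 66.1%

66.1


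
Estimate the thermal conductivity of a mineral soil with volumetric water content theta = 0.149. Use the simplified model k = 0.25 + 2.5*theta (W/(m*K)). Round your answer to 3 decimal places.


Step 1: k = 0.25 + 2.5 * theta
Step 2: k = 0.25 + 2.5 * 0.149
Step 3: k = 0.25 + 0.373
Step 4: k = 0.623 W/(m*K)

0.623


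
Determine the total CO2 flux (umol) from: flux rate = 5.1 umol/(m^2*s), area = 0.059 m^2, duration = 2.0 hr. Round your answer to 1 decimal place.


Step 1: Convert time to seconds: 2.0 hr * 3600 = 7200.0 s
Step 2: Total = flux * area * time_s
Step 3: Total = 5.1 * 0.059 * 7200.0
Step 4: Total = 2166.5 umol

2166.5


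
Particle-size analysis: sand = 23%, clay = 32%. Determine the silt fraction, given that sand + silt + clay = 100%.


Step 1: sand + silt + clay = 100%
Step 2: silt = 100 - sand - clay
Step 3: silt = 100 - 23 - 32
Step 4: silt = 45%

45


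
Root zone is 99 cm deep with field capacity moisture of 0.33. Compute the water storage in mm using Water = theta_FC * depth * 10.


Step 1: Water (mm) = theta_FC * depth (cm) * 10
Step 2: Water = 0.33 * 99 * 10
Step 3: Water = 326.7 mm

326.7


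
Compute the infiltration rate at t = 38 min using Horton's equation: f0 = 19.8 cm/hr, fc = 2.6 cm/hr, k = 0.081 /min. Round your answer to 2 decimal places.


Step 1: f = fc + (f0 - fc) * exp(-k * t)
Step 2: exp(-0.081 * 38) = 0.046051
Step 3: f = 2.6 + (19.8 - 2.6) * 0.046051
Step 4: f = 2.6 + 17.2 * 0.046051
Step 5: f = 3.39 cm/hr

3.39


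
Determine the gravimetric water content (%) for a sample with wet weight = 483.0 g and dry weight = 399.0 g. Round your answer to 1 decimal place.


Step 1: Water mass = wet - dry = 483.0 - 399.0 = 84.0 g
Step 2: w = 100 * water mass / dry mass
Step 3: w = 100 * 84.0 / 399.0 = 21.1%

21.1


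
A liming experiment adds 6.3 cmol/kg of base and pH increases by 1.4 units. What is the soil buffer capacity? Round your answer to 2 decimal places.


Step 1: BC = change in base / change in pH
Step 2: BC = 6.3 / 1.4
Step 3: BC = 4.5 cmol/(kg*pH unit)

4.5


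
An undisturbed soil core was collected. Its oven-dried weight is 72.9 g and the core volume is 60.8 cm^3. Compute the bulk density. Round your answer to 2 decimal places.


Step 1: Identify the formula: BD = dry mass / volume
Step 2: Substitute values: BD = 72.9 / 60.8
Step 3: BD = 1.2 g/cm^3

1.2


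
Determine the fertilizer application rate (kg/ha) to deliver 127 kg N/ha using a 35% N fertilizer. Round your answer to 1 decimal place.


Step 1: Fertilizer rate = target N / (N content / 100)
Step 2: Rate = 127 / (35 / 100)
Step 3: Rate = 127 / 0.35
Step 4: Rate = 362.9 kg/ha

362.9


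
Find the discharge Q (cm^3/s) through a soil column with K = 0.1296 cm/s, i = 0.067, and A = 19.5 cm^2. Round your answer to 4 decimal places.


Step 1: Apply Darcy's law: Q = K * i * A
Step 2: Q = 0.1296 * 0.067 * 19.5
Step 3: Q = 0.1693 cm^3/s

0.1693


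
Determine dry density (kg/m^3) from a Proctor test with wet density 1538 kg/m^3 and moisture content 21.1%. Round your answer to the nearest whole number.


Step 1: Dry density = wet density / (1 + w/100)
Step 2: Dry density = 1538 / (1 + 21.1/100)
Step 3: Dry density = 1538 / 1.211
Step 4: Dry density = 1270 kg/m^3

1270


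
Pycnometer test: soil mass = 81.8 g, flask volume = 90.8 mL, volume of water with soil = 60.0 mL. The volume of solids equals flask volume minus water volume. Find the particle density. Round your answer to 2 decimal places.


Step 1: Volume of solids = flask volume - water volume with soil
Step 2: V_solids = 90.8 - 60.0 = 30.8 mL
Step 3: Particle density = mass / V_solids = 81.8 / 30.8 = 2.66 g/cm^3

2.66


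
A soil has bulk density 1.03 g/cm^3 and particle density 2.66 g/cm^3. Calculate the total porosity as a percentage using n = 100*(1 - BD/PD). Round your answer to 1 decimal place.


Step 1: Formula: n = 100 * (1 - BD / PD)
Step 2: n = 100 * (1 - 1.03 / 2.66)
Step 3: n = 100 * (1 - 0.38722)
Step 4: n = 61.3%

61.3


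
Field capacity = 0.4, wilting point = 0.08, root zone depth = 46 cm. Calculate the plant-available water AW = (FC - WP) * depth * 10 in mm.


Step 1: Available water = (FC - WP) * depth * 10
Step 2: AW = (0.4 - 0.08) * 46 * 10
Step 3: AW = 0.32 * 46 * 10
Step 4: AW = 147.2 mm

147.2


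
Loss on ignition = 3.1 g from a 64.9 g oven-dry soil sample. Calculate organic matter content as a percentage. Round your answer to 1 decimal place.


Step 1: OM% = 100 * LOI / sample mass
Step 2: OM = 100 * 3.1 / 64.9
Step 3: OM = 4.8%

4.8


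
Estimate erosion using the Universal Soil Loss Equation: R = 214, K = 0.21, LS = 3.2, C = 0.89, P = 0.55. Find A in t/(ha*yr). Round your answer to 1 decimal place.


Step 1: A = R * K * LS * C * P
Step 2: R * K = 214 * 0.21 = 44.94
Step 3: (R*K) * LS = 44.94 * 3.2 = 143.808
Step 4: * C * P = 143.808 * 0.89 * 0.55 = 70.4
Step 5: A = 70.4 t/(ha*yr)

70.4


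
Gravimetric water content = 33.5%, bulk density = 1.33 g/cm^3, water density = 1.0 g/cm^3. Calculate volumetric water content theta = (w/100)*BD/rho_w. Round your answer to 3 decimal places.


Step 1: theta = (w / 100) * BD / rho_w
Step 2: theta = (33.5 / 100) * 1.33 / 1.0
Step 3: theta = 0.335 * 1.33
Step 4: theta = 0.446

0.446


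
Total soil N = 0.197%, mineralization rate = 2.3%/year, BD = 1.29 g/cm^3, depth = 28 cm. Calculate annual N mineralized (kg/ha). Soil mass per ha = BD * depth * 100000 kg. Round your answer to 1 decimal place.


Step 1: Soil mass per ha = BD * depth * 100000 = 1.29 * 28 * 100000 = 3612000 kg
Step 2: Total N pool = soil mass * N%/100 = 3612000 * 0.197/100 = 7115.64 kg/ha
Step 3: N mineralized = N pool * rate%/100 = 7115.64 * 2.3/100 = 163.7 kg/ha/yr

163.7


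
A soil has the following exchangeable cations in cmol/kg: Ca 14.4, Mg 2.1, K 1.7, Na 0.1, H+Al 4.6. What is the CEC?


Step 1: CEC = Ca + Mg + K + Na + (H+Al)
Step 2: CEC = 14.4 + 2.1 + 1.7 + 0.1 + 4.6
Step 3: CEC = 22.9 cmol/kg

22.9


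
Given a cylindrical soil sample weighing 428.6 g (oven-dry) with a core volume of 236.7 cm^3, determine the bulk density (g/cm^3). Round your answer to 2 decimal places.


Step 1: Identify the formula: BD = dry mass / volume
Step 2: Substitute values: BD = 428.6 / 236.7
Step 3: BD = 1.81 g/cm^3

1.81


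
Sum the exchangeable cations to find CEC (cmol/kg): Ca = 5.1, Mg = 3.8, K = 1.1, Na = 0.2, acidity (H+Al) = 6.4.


Step 1: CEC = Ca + Mg + K + Na + (H+Al)
Step 2: CEC = 5.1 + 3.8 + 1.1 + 0.2 + 6.4
Step 3: CEC = 16.6 cmol/kg

16.6


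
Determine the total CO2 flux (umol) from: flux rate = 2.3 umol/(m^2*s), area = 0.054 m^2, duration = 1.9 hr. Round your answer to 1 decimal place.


Step 1: Convert time to seconds: 1.9 hr * 3600 = 6840.0 s
Step 2: Total = flux * area * time_s
Step 3: Total = 2.3 * 0.054 * 6840.0
Step 4: Total = 849.5 umol

849.5


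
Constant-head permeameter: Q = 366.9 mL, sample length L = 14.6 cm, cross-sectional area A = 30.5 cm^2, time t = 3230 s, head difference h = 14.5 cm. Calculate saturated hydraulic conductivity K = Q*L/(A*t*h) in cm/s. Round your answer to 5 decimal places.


Step 1: K = Q * L / (A * t * h)
Step 2: Numerator = 366.9 * 14.6 = 5356.74
Step 3: Denominator = 30.5 * 3230 * 14.5 = 1428467.5
Step 4: K = 5356.74 / 1428467.5 = 0.00375 cm/s

0.00375


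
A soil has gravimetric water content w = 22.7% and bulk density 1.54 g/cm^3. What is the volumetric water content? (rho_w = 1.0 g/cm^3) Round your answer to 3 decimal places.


Step 1: theta = (w / 100) * BD / rho_w
Step 2: theta = (22.7 / 100) * 1.54 / 1.0
Step 3: theta = 0.227 * 1.54
Step 4: theta = 0.35

0.35


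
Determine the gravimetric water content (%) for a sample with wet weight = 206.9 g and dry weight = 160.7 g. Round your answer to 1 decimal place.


Step 1: Water mass = wet - dry = 206.9 - 160.7 = 46.2 g
Step 2: w = 100 * water mass / dry mass
Step 3: w = 100 * 46.2 / 160.7 = 28.7%

28.7


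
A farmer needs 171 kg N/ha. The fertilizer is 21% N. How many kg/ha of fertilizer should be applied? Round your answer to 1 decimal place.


Step 1: Fertilizer rate = target N / (N content / 100)
Step 2: Rate = 171 / (21 / 100)
Step 3: Rate = 171 / 0.21
Step 4: Rate = 814.3 kg/ha

814.3


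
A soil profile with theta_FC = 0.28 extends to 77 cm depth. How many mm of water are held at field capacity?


Step 1: Water (mm) = theta_FC * depth (cm) * 10
Step 2: Water = 0.28 * 77 * 10
Step 3: Water = 215.6 mm

215.6


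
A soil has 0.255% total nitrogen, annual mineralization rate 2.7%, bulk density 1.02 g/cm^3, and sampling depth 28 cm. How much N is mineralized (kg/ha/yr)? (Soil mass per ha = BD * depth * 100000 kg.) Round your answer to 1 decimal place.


Step 1: Soil mass per ha = BD * depth * 100000 = 1.02 * 28 * 100000 = 2856000 kg
Step 2: Total N pool = soil mass * N%/100 = 2856000 * 0.255/100 = 7282.8 kg/ha
Step 3: N mineralized = N pool * rate%/100 = 7282.8 * 2.7/100 = 196.6 kg/ha/yr

196.6


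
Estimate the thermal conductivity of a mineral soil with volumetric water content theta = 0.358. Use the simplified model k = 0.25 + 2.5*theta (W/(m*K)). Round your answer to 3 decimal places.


Step 1: k = 0.25 + 2.5 * theta
Step 2: k = 0.25 + 2.5 * 0.358
Step 3: k = 0.25 + 0.895
Step 4: k = 1.145 W/(m*K)

1.145


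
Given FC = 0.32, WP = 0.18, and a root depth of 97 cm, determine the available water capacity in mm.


Step 1: Available water = (FC - WP) * depth * 10
Step 2: AW = (0.32 - 0.18) * 97 * 10
Step 3: AW = 0.14 * 97 * 10
Step 4: AW = 135.8 mm

135.8


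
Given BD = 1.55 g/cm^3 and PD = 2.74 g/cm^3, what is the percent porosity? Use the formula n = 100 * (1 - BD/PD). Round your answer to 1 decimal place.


Step 1: Formula: n = 100 * (1 - BD / PD)
Step 2: n = 100 * (1 - 1.55 / 2.74)
Step 3: n = 100 * (1 - 0.56569)
Step 4: n = 43.4%

43.4


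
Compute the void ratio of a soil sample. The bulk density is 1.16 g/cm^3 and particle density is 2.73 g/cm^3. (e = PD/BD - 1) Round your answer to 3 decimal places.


Step 1: e = PD / BD - 1
Step 2: e = 2.73 / 1.16 - 1
Step 3: e = 2.35345 - 1
Step 4: e = 1.353

1.353


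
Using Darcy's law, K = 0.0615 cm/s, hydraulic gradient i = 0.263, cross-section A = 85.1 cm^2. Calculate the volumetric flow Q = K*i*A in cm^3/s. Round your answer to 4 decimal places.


Step 1: Apply Darcy's law: Q = K * i * A
Step 2: Q = 0.0615 * 0.263 * 85.1
Step 3: Q = 1.3764 cm^3/s

1.3764


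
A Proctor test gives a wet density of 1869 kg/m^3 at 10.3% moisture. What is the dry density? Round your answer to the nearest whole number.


Step 1: Dry density = wet density / (1 + w/100)
Step 2: Dry density = 1869 / (1 + 10.3/100)
Step 3: Dry density = 1869 / 1.103
Step 4: Dry density = 1694 kg/m^3

1694


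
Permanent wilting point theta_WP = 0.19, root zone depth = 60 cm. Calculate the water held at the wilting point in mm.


Step 1: Water (mm) = theta_WP * depth * 10
Step 2: Water = 0.19 * 60 * 10
Step 3: Water = 114.0 mm

114.0


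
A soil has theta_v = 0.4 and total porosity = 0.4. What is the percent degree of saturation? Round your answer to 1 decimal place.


Step 1: S = 100 * theta_v / n
Step 2: S = 100 * 0.4 / 0.4
Step 3: S = 100.0%

100.0


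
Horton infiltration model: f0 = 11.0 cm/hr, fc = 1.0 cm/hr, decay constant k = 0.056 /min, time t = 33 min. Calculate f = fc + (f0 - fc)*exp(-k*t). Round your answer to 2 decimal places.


Step 1: f = fc + (f0 - fc) * exp(-k * t)
Step 2: exp(-0.056 * 33) = 0.157552
Step 3: f = 1.0 + (11.0 - 1.0) * 0.157552
Step 4: f = 1.0 + 10.0 * 0.157552
Step 5: f = 2.58 cm/hr

2.58


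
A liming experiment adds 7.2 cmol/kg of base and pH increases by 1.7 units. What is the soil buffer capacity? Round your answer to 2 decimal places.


Step 1: BC = change in base / change in pH
Step 2: BC = 7.2 / 1.7
Step 3: BC = 4.24 cmol/(kg*pH unit)

4.24


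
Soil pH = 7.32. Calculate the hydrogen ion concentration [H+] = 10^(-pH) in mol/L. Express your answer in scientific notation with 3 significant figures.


Step 1: [H+] = 10^(-pH)
Step 2: [H+] = 10^(-7.32)
Step 3: [H+] = 4.79e-08 mol/L

4.79e-08


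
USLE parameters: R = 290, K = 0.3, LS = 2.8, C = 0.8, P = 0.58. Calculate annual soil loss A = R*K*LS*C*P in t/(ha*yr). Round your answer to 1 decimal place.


Step 1: A = R * K * LS * C * P
Step 2: R * K = 290 * 0.3 = 87.0
Step 3: (R*K) * LS = 87.0 * 2.8 = 243.6
Step 4: * C * P = 243.6 * 0.8 * 0.58 = 113.0
Step 5: A = 113.0 t/(ha*yr)

113.0


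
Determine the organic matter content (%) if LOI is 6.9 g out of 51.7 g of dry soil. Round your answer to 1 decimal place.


Step 1: OM% = 100 * LOI / sample mass
Step 2: OM = 100 * 6.9 / 51.7
Step 3: OM = 13.3%

13.3


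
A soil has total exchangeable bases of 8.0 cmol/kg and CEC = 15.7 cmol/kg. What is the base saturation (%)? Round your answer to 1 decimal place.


Step 1: BS = 100 * (sum of bases) / CEC
Step 2: BS = 100 * 8.0 / 15.7
Step 3: BS = 51.0%

51.0


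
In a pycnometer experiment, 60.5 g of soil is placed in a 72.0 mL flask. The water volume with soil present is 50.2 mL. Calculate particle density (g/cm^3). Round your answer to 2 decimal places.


Step 1: Volume of solids = flask volume - water volume with soil
Step 2: V_solids = 72.0 - 50.2 = 21.8 mL
Step 3: Particle density = mass / V_solids = 60.5 / 21.8 = 2.78 g/cm^3

2.78


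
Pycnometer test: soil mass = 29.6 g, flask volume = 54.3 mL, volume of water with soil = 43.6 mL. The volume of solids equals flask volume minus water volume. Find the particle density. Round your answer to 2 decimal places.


Step 1: Volume of solids = flask volume - water volume with soil
Step 2: V_solids = 54.3 - 43.6 = 10.7 mL
Step 3: Particle density = mass / V_solids = 29.6 / 10.7 = 2.77 g/cm^3

2.77


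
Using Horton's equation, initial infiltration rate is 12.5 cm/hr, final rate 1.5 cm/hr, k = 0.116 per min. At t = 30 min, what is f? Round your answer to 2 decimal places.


Step 1: f = fc + (f0 - fc) * exp(-k * t)
Step 2: exp(-0.116 * 30) = 0.030807
Step 3: f = 1.5 + (12.5 - 1.5) * 0.030807
Step 4: f = 1.5 + 11.0 * 0.030807
Step 5: f = 1.84 cm/hr

1.84


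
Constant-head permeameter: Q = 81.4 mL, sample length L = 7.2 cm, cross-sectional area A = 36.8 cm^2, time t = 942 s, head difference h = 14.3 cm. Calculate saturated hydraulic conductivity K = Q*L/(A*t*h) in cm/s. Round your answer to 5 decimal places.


Step 1: K = Q * L / (A * t * h)
Step 2: Numerator = 81.4 * 7.2 = 586.08
Step 3: Denominator = 36.8 * 942 * 14.3 = 495718.08
Step 4: K = 586.08 / 495718.08 = 0.00118 cm/s

0.00118


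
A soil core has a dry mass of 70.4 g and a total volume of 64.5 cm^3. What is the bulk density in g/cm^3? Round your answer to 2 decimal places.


Step 1: Identify the formula: BD = dry mass / volume
Step 2: Substitute values: BD = 70.4 / 64.5
Step 3: BD = 1.09 g/cm^3

1.09


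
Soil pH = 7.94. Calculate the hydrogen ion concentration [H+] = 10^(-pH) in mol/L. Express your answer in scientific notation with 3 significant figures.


Step 1: [H+] = 10^(-pH)
Step 2: [H+] = 10^(-7.94)
Step 3: [H+] = 1.15e-08 mol/L

1.15e-08


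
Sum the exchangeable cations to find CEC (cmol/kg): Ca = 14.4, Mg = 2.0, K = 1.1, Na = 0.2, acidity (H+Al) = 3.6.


Step 1: CEC = Ca + Mg + K + Na + (H+Al)
Step 2: CEC = 14.4 + 2.0 + 1.1 + 0.2 + 3.6
Step 3: CEC = 21.3 cmol/kg

21.3


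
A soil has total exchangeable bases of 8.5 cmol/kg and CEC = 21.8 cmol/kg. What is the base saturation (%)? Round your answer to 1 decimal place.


Step 1: BS = 100 * (sum of bases) / CEC
Step 2: BS = 100 * 8.5 / 21.8
Step 3: BS = 39.0%

39.0


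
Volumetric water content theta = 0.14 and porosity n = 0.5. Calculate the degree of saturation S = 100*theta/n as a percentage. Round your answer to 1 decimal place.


Step 1: S = 100 * theta_v / n
Step 2: S = 100 * 0.14 / 0.5
Step 3: S = 28.0%

28.0


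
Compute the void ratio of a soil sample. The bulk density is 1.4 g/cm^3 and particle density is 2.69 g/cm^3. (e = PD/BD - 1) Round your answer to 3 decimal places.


Step 1: e = PD / BD - 1
Step 2: e = 2.69 / 1.4 - 1
Step 3: e = 1.92143 - 1
Step 4: e = 0.921

0.921


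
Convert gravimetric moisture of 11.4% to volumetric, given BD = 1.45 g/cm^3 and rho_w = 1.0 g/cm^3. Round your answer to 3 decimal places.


Step 1: theta = (w / 100) * BD / rho_w
Step 2: theta = (11.4 / 100) * 1.45 / 1.0
Step 3: theta = 0.114 * 1.45
Step 4: theta = 0.165

0.165


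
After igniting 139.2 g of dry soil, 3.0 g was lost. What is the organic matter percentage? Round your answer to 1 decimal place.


Step 1: OM% = 100 * LOI / sample mass
Step 2: OM = 100 * 3.0 / 139.2
Step 3: OM = 2.2%

2.2


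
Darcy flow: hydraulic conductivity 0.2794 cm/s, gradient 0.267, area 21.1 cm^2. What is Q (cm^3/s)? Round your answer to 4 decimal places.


Step 1: Apply Darcy's law: Q = K * i * A
Step 2: Q = 0.2794 * 0.267 * 21.1
Step 3: Q = 1.5741 cm^3/s

1.5741


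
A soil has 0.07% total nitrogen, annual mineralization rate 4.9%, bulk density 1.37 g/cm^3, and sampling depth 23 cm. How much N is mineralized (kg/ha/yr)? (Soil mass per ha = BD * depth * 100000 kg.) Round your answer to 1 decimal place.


Step 1: Soil mass per ha = BD * depth * 100000 = 1.37 * 23 * 100000 = 3151000 kg
Step 2: Total N pool = soil mass * N%/100 = 3151000 * 0.07/100 = 2205.7 kg/ha
Step 3: N mineralized = N pool * rate%/100 = 2205.7 * 4.9/100 = 108.1 kg/ha/yr

108.1


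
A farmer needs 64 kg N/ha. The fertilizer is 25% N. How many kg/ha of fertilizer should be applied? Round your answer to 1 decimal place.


Step 1: Fertilizer rate = target N / (N content / 100)
Step 2: Rate = 64 / (25 / 100)
Step 3: Rate = 64 / 0.25
Step 4: Rate = 256.0 kg/ha

256.0


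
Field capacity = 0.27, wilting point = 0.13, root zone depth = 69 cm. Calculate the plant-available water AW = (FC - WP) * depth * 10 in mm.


Step 1: Available water = (FC - WP) * depth * 10
Step 2: AW = (0.27 - 0.13) * 69 * 10
Step 3: AW = 0.14 * 69 * 10
Step 4: AW = 96.6 mm

96.6


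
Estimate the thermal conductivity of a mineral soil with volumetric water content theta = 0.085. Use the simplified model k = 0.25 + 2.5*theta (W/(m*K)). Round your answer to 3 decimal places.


Step 1: k = 0.25 + 2.5 * theta
Step 2: k = 0.25 + 2.5 * 0.085
Step 3: k = 0.25 + 0.213
Step 4: k = 0.463 W/(m*K)

0.463


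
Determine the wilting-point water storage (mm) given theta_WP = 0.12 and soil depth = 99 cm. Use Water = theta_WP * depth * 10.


Step 1: Water (mm) = theta_WP * depth * 10
Step 2: Water = 0.12 * 99 * 10
Step 3: Water = 118.8 mm

118.8


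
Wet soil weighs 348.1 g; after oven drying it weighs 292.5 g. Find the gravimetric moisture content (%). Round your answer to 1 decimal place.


Step 1: Water mass = wet - dry = 348.1 - 292.5 = 55.6 g
Step 2: w = 100 * water mass / dry mass
Step 3: w = 100 * 55.6 / 292.5 = 19.0%

19.0


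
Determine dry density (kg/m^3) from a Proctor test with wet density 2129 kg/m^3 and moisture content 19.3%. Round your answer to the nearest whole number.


Step 1: Dry density = wet density / (1 + w/100)
Step 2: Dry density = 2129 / (1 + 19.3/100)
Step 3: Dry density = 2129 / 1.193
Step 4: Dry density = 1785 kg/m^3

1785


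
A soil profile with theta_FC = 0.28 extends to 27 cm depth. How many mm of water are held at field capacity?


Step 1: Water (mm) = theta_FC * depth (cm) * 10
Step 2: Water = 0.28 * 27 * 10
Step 3: Water = 75.6 mm

75.6


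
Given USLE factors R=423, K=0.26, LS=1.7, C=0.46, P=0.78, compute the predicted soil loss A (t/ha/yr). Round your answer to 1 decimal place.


Step 1: A = R * K * LS * C * P
Step 2: R * K = 423 * 0.26 = 109.98
Step 3: (R*K) * LS = 109.98 * 1.7 = 186.966
Step 4: * C * P = 186.966 * 0.46 * 0.78 = 67.1
Step 5: A = 67.1 t/(ha*yr)

67.1


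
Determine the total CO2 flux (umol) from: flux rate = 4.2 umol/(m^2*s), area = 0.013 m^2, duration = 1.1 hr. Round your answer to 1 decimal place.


Step 1: Convert time to seconds: 1.1 hr * 3600 = 3960.0 s
Step 2: Total = flux * area * time_s
Step 3: Total = 4.2 * 0.013 * 3960.0
Step 4: Total = 216.2 umol

216.2


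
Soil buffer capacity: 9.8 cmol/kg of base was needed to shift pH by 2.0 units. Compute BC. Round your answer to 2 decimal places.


Step 1: BC = change in base / change in pH
Step 2: BC = 9.8 / 2.0
Step 3: BC = 4.9 cmol/(kg*pH unit)

4.9


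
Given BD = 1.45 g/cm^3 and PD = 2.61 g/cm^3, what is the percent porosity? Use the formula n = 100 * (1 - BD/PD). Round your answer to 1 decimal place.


Step 1: Formula: n = 100 * (1 - BD / PD)
Step 2: n = 100 * (1 - 1.45 / 2.61)
Step 3: n = 100 * (1 - 0.55556)
Step 4: n = 44.4%

44.4


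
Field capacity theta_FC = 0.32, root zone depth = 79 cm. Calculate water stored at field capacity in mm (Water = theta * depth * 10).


Step 1: Water (mm) = theta_FC * depth (cm) * 10
Step 2: Water = 0.32 * 79 * 10
Step 3: Water = 252.8 mm

252.8


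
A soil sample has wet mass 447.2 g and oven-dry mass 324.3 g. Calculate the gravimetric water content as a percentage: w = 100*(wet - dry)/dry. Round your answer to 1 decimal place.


Step 1: Water mass = wet - dry = 447.2 - 324.3 = 122.9 g
Step 2: w = 100 * water mass / dry mass
Step 3: w = 100 * 122.9 / 324.3 = 37.9%

37.9


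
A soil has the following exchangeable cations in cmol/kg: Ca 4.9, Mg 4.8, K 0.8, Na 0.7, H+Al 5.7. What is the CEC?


Step 1: CEC = Ca + Mg + K + Na + (H+Al)
Step 2: CEC = 4.9 + 4.8 + 0.8 + 0.7 + 5.7
Step 3: CEC = 16.9 cmol/kg

16.9


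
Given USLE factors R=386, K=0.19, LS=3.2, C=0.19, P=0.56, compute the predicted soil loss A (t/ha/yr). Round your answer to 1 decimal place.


Step 1: A = R * K * LS * C * P
Step 2: R * K = 386 * 0.19 = 73.34
Step 3: (R*K) * LS = 73.34 * 3.2 = 234.688
Step 4: * C * P = 234.688 * 0.19 * 0.56 = 25.0
Step 5: A = 25.0 t/(ha*yr)

25.0


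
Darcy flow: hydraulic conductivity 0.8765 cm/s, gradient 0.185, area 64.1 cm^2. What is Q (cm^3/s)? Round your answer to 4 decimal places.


Step 1: Apply Darcy's law: Q = K * i * A
Step 2: Q = 0.8765 * 0.185 * 64.1
Step 3: Q = 10.394 cm^3/s

10.394


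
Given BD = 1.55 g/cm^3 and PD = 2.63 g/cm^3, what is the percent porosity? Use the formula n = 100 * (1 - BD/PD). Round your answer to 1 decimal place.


Step 1: Formula: n = 100 * (1 - BD / PD)
Step 2: n = 100 * (1 - 1.55 / 2.63)
Step 3: n = 100 * (1 - 0.58935)
Step 4: n = 41.1%

41.1


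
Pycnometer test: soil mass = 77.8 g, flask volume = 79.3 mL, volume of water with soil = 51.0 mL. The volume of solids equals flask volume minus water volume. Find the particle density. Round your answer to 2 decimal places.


Step 1: Volume of solids = flask volume - water volume with soil
Step 2: V_solids = 79.3 - 51.0 = 28.3 mL
Step 3: Particle density = mass / V_solids = 77.8 / 28.3 = 2.75 g/cm^3

2.75


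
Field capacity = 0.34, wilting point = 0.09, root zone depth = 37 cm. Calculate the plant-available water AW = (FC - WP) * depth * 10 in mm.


Step 1: Available water = (FC - WP) * depth * 10
Step 2: AW = (0.34 - 0.09) * 37 * 10
Step 3: AW = 0.25 * 37 * 10
Step 4: AW = 92.5 mm

92.5


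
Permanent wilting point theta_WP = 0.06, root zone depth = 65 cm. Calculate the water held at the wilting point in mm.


Step 1: Water (mm) = theta_WP * depth * 10
Step 2: Water = 0.06 * 65 * 10
Step 3: Water = 39.0 mm

39.0


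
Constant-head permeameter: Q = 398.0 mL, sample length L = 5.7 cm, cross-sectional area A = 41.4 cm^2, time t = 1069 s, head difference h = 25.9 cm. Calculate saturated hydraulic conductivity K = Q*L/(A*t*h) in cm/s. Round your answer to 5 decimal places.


Step 1: K = Q * L / (A * t * h)
Step 2: Numerator = 398.0 * 5.7 = 2268.6
Step 3: Denominator = 41.4 * 1069 * 25.9 = 1146245.94
Step 4: K = 2268.6 / 1146245.94 = 0.00198 cm/s

0.00198


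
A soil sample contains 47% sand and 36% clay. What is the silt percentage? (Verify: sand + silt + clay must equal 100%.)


Step 1: sand + silt + clay = 100%
Step 2: silt = 100 - sand - clay
Step 3: silt = 100 - 47 - 36
Step 4: silt = 17%

17


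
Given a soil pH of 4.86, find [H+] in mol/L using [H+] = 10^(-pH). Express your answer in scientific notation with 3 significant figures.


Step 1: [H+] = 10^(-pH)
Step 2: [H+] = 10^(-4.86)
Step 3: [H+] = 1.38e-05 mol/L

1.38e-05


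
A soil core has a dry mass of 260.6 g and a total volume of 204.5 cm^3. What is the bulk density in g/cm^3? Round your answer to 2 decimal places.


Step 1: Identify the formula: BD = dry mass / volume
Step 2: Substitute values: BD = 260.6 / 204.5
Step 3: BD = 1.27 g/cm^3

1.27


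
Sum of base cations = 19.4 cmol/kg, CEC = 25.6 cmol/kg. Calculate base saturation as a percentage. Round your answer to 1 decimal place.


Step 1: BS = 100 * (sum of bases) / CEC
Step 2: BS = 100 * 19.4 / 25.6
Step 3: BS = 75.8%

75.8


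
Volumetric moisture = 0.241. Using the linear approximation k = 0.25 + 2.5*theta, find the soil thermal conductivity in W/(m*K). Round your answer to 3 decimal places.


Step 1: k = 0.25 + 2.5 * theta
Step 2: k = 0.25 + 2.5 * 0.241
Step 3: k = 0.25 + 0.603
Step 4: k = 0.853 W/(m*K)

0.853


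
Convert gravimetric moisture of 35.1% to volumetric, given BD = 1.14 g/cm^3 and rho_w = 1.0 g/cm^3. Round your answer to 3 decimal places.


Step 1: theta = (w / 100) * BD / rho_w
Step 2: theta = (35.1 / 100) * 1.14 / 1.0
Step 3: theta = 0.351 * 1.14
Step 4: theta = 0.4

0.4


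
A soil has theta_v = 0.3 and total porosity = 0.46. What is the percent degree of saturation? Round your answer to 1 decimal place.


Step 1: S = 100 * theta_v / n
Step 2: S = 100 * 0.3 / 0.46
Step 3: S = 65.2%

65.2


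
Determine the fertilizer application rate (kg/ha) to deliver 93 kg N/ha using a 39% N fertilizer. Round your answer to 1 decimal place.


Step 1: Fertilizer rate = target N / (N content / 100)
Step 2: Rate = 93 / (39 / 100)
Step 3: Rate = 93 / 0.39
Step 4: Rate = 238.5 kg/ha

238.5


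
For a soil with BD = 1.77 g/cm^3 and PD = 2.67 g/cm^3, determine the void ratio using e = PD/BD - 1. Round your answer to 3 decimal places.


Step 1: e = PD / BD - 1
Step 2: e = 2.67 / 1.77 - 1
Step 3: e = 1.50847 - 1
Step 4: e = 0.508

0.508


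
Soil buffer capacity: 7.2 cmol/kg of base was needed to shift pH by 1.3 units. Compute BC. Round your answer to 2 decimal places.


Step 1: BC = change in base / change in pH
Step 2: BC = 7.2 / 1.3
Step 3: BC = 5.54 cmol/(kg*pH unit)

5.54


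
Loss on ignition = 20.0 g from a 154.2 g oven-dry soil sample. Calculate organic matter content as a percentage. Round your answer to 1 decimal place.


Step 1: OM% = 100 * LOI / sample mass
Step 2: OM = 100 * 20.0 / 154.2
Step 3: OM = 13.0%

13.0


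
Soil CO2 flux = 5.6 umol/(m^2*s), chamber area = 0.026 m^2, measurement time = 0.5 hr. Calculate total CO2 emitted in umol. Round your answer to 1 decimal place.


Step 1: Convert time to seconds: 0.5 hr * 3600 = 1800.0 s
Step 2: Total = flux * area * time_s
Step 3: Total = 5.6 * 0.026 * 1800.0
Step 4: Total = 262.1 umol

262.1


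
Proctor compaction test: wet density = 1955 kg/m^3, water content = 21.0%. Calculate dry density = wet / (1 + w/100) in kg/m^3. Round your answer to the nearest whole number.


Step 1: Dry density = wet density / (1 + w/100)
Step 2: Dry density = 1955 / (1 + 21.0/100)
Step 3: Dry density = 1955 / 1.21
Step 4: Dry density = 1616 kg/m^3

1616


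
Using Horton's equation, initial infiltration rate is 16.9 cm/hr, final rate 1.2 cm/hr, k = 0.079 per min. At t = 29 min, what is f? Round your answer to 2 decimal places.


Step 1: f = fc + (f0 - fc) * exp(-k * t)
Step 2: exp(-0.079 * 29) = 0.101165
Step 3: f = 1.2 + (16.9 - 1.2) * 0.101165
Step 4: f = 1.2 + 15.7 * 0.101165
Step 5: f = 2.79 cm/hr

2.79


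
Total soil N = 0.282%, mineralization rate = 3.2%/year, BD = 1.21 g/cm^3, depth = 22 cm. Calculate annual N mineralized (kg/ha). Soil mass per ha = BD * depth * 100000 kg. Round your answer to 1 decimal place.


Step 1: Soil mass per ha = BD * depth * 100000 = 1.21 * 22 * 100000 = 2662000 kg
Step 2: Total N pool = soil mass * N%/100 = 2662000 * 0.282/100 = 7506.84 kg/ha
Step 3: N mineralized = N pool * rate%/100 = 7506.84 * 3.2/100 = 240.2 kg/ha/yr

240.2


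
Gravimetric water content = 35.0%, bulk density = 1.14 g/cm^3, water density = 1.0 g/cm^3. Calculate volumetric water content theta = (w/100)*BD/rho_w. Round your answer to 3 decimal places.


Step 1: theta = (w / 100) * BD / rho_w
Step 2: theta = (35.0 / 100) * 1.14 / 1.0
Step 3: theta = 0.35 * 1.14
Step 4: theta = 0.399

0.399


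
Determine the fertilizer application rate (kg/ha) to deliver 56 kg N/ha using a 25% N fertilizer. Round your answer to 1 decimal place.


Step 1: Fertilizer rate = target N / (N content / 100)
Step 2: Rate = 56 / (25 / 100)
Step 3: Rate = 56 / 0.25
Step 4: Rate = 224.0 kg/ha

224.0


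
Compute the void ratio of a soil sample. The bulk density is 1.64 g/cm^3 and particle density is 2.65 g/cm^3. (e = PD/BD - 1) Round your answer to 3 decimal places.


Step 1: e = PD / BD - 1
Step 2: e = 2.65 / 1.64 - 1
Step 3: e = 1.61585 - 1
Step 4: e = 0.616

0.616


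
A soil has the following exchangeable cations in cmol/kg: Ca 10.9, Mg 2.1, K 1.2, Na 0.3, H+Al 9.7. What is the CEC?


Step 1: CEC = Ca + Mg + K + Na + (H+Al)
Step 2: CEC = 10.9 + 2.1 + 1.2 + 0.3 + 9.7
Step 3: CEC = 24.2 cmol/kg

24.2


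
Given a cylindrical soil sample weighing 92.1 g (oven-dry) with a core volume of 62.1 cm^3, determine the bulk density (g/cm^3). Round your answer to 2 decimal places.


Step 1: Identify the formula: BD = dry mass / volume
Step 2: Substitute values: BD = 92.1 / 62.1
Step 3: BD = 1.48 g/cm^3

1.48


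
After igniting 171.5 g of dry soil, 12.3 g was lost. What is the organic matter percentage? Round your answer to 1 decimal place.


Step 1: OM% = 100 * LOI / sample mass
Step 2: OM = 100 * 12.3 / 171.5
Step 3: OM = 7.2%

7.2


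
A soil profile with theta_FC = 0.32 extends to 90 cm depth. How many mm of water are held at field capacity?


Step 1: Water (mm) = theta_FC * depth (cm) * 10
Step 2: Water = 0.32 * 90 * 10
Step 3: Water = 288.0 mm

288.0


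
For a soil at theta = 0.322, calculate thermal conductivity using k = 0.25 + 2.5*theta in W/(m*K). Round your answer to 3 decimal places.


Step 1: k = 0.25 + 2.5 * theta
Step 2: k = 0.25 + 2.5 * 0.322
Step 3: k = 0.25 + 0.805
Step 4: k = 1.055 W/(m*K)

1.055


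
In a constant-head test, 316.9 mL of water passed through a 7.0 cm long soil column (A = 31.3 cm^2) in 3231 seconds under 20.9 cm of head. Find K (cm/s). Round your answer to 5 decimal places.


Step 1: K = Q * L / (A * t * h)
Step 2: Numerator = 316.9 * 7.0 = 2218.3
Step 3: Denominator = 31.3 * 3231 * 20.9 = 2113623.27
Step 4: K = 2218.3 / 2113623.27 = 0.00105 cm/s

0.00105


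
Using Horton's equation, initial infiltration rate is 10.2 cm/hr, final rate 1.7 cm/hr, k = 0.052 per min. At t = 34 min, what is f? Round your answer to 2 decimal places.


Step 1: f = fc + (f0 - fc) * exp(-k * t)
Step 2: exp(-0.052 * 34) = 0.170674
Step 3: f = 1.7 + (10.2 - 1.7) * 0.170674
Step 4: f = 1.7 + 8.5 * 0.170674
Step 5: f = 3.15 cm/hr

3.15


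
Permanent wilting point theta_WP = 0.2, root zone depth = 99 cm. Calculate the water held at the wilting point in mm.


Step 1: Water (mm) = theta_WP * depth * 10
Step 2: Water = 0.2 * 99 * 10
Step 3: Water = 198.0 mm

198.0


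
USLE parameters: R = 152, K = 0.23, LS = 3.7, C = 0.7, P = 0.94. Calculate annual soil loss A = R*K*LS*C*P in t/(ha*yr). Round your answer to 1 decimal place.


Step 1: A = R * K * LS * C * P
Step 2: R * K = 152 * 0.23 = 34.96
Step 3: (R*K) * LS = 34.96 * 3.7 = 129.352
Step 4: * C * P = 129.352 * 0.7 * 0.94 = 85.1
Step 5: A = 85.1 t/(ha*yr)

85.1


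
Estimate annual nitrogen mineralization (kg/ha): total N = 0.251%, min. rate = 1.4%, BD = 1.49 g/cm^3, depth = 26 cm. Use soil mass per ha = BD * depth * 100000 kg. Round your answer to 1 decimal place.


Step 1: Soil mass per ha = BD * depth * 100000 = 1.49 * 26 * 100000 = 3874000 kg
Step 2: Total N pool = soil mass * N%/100 = 3874000 * 0.251/100 = 9723.74 kg/ha
Step 3: N mineralized = N pool * rate%/100 = 9723.74 * 1.4/100 = 136.1 kg/ha/yr

136.1


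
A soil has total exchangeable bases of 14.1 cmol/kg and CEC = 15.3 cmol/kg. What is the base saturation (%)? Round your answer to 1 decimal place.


Step 1: BS = 100 * (sum of bases) / CEC
Step 2: BS = 100 * 14.1 / 15.3
Step 3: BS = 92.2%

92.2


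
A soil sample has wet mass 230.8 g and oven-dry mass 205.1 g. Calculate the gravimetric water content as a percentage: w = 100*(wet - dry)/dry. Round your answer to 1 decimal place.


Step 1: Water mass = wet - dry = 230.8 - 205.1 = 25.7 g
Step 2: w = 100 * water mass / dry mass
Step 3: w = 100 * 25.7 / 205.1 = 12.5%

12.5


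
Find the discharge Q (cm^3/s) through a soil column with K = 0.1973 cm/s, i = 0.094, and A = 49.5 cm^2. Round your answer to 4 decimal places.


Step 1: Apply Darcy's law: Q = K * i * A
Step 2: Q = 0.1973 * 0.094 * 49.5
Step 3: Q = 0.918 cm^3/s

0.918


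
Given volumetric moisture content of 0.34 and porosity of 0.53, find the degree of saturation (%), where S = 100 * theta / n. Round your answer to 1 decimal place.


Step 1: S = 100 * theta_v / n
Step 2: S = 100 * 0.34 / 0.53
Step 3: S = 64.2%

64.2


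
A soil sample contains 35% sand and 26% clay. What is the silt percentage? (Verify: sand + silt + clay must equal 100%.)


Step 1: sand + silt + clay = 100%
Step 2: silt = 100 - sand - clay
Step 3: silt = 100 - 35 - 26
Step 4: silt = 39%

39


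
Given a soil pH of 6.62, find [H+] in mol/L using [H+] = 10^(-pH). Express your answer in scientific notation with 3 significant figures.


Step 1: [H+] = 10^(-pH)
Step 2: [H+] = 10^(-6.62)
Step 3: [H+] = 2.40e-07 mol/L

2.40e-07


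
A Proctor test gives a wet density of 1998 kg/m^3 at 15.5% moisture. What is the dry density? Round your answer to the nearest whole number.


Step 1: Dry density = wet density / (1 + w/100)
Step 2: Dry density = 1998 / (1 + 15.5/100)
Step 3: Dry density = 1998 / 1.155
Step 4: Dry density = 1730 kg/m^3

1730


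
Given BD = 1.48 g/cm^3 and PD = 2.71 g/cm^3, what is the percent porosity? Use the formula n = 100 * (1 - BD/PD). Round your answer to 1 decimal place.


Step 1: Formula: n = 100 * (1 - BD / PD)
Step 2: n = 100 * (1 - 1.48 / 2.71)
Step 3: n = 100 * (1 - 0.54613)
Step 4: n = 45.4%

45.4


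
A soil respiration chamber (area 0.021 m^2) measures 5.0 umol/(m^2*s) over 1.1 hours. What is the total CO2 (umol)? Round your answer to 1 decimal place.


Step 1: Convert time to seconds: 1.1 hr * 3600 = 3960.0 s
Step 2: Total = flux * area * time_s
Step 3: Total = 5.0 * 0.021 * 3960.0
Step 4: Total = 415.8 umol

415.8


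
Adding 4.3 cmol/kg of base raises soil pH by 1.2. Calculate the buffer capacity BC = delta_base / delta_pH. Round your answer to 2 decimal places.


Step 1: BC = change in base / change in pH
Step 2: BC = 4.3 / 1.2
Step 3: BC = 3.58 cmol/(kg*pH unit)

3.58


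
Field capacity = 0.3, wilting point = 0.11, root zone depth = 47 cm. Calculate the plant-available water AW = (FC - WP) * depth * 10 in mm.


Step 1: Available water = (FC - WP) * depth * 10
Step 2: AW = (0.3 - 0.11) * 47 * 10
Step 3: AW = 0.19 * 47 * 10
Step 4: AW = 89.3 mm

89.3


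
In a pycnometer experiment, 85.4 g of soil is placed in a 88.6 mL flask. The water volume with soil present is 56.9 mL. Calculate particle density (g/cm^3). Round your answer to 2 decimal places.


Step 1: Volume of solids = flask volume - water volume with soil
Step 2: V_solids = 88.6 - 56.9 = 31.7 mL
Step 3: Particle density = mass / V_solids = 85.4 / 31.7 = 2.69 g/cm^3

2.69


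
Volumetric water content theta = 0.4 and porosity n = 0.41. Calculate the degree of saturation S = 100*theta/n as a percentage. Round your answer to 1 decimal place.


Step 1: S = 100 * theta_v / n
Step 2: S = 100 * 0.4 / 0.41
Step 3: S = 97.6%

97.6


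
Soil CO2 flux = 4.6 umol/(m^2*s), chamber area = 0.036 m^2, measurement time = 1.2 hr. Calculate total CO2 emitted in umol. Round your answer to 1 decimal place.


Step 1: Convert time to seconds: 1.2 hr * 3600 = 4320.0 s
Step 2: Total = flux * area * time_s
Step 3: Total = 4.6 * 0.036 * 4320.0
Step 4: Total = 715.4 umol

715.4


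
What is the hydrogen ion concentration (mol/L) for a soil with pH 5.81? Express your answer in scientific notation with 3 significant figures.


Step 1: [H+] = 10^(-pH)
Step 2: [H+] = 10^(-5.81)
Step 3: [H+] = 1.55e-06 mol/L

1.55e-06


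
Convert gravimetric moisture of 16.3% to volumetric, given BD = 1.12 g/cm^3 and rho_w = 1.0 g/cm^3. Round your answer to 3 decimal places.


Step 1: theta = (w / 100) * BD / rho_w
Step 2: theta = (16.3 / 100) * 1.12 / 1.0
Step 3: theta = 0.163 * 1.12
Step 4: theta = 0.183

0.183


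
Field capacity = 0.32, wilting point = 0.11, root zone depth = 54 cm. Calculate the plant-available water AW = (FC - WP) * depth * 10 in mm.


Step 1: Available water = (FC - WP) * depth * 10
Step 2: AW = (0.32 - 0.11) * 54 * 10
Step 3: AW = 0.21 * 54 * 10
Step 4: AW = 113.4 mm

113.4


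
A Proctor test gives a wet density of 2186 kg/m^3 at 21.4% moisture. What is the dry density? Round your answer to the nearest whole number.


Step 1: Dry density = wet density / (1 + w/100)
Step 2: Dry density = 2186 / (1 + 21.4/100)
Step 3: Dry density = 2186 / 1.214
Step 4: Dry density = 1801 kg/m^3

1801
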